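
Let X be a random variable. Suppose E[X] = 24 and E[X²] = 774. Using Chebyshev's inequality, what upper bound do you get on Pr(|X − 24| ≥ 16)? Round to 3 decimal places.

0.773

Var(X) = E[X²] − (E[X])² = 774 − 576 = 198.
Chebyshev's inequality: Pr(|X − μ| ≥ t) ≤ Var(X)/t² = 198/256 = 0.7734.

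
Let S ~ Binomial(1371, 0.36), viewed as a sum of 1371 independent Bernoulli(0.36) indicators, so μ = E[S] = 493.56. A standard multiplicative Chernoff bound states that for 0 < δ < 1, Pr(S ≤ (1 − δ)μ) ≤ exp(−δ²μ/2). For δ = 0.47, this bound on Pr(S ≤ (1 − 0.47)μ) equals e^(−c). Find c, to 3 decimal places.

54.514

c = δ²μ/2 = 0.47²·493.56/2 = 54.5137.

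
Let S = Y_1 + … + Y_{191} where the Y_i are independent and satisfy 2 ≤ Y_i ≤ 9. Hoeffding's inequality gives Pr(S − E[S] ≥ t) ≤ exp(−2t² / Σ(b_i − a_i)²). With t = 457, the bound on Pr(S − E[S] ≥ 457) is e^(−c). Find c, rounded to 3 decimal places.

Σ(b_i − a_i)² = 191·(7)² = 9359.
c = 2t²/9359 = 2·457²/9359 = 44.6306.

44.631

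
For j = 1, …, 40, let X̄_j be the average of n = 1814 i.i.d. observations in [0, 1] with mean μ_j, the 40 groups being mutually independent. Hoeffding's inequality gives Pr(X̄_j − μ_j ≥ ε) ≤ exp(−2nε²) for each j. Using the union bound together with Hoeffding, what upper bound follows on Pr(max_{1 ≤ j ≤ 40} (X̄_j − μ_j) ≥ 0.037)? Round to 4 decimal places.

0.2786

Per-experiment Hoeffding bound: exp(−2·1814·0.037²) = exp(−4.96673) = 0.0069659.
Union bound over 40 events: 40·0.0069659 = 0.27864.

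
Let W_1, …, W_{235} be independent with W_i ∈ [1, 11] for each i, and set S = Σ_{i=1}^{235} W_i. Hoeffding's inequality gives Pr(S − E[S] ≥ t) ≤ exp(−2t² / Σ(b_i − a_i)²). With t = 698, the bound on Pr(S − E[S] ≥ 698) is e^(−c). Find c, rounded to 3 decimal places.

41.464

Σ(b_i − a_i)² = 235·(10)² = 23500.
c = 2t²/23500 = 2·698²/23500 = 41.4642.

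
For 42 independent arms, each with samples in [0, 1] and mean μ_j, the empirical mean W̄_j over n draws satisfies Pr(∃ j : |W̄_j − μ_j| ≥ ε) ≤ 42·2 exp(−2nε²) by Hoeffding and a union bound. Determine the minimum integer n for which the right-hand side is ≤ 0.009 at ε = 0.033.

Need 2·42·exp(−2nε²) ≤ 0.009, i.e. exp(−2nε²) ≤ 0.009/84.
So 2nε² ≥ ln(84/0.009) = 9.141348.
Hence n ≥ 9.141348/(2·0.033²) = 4197.129.
The smallest integer n is 4198.

4198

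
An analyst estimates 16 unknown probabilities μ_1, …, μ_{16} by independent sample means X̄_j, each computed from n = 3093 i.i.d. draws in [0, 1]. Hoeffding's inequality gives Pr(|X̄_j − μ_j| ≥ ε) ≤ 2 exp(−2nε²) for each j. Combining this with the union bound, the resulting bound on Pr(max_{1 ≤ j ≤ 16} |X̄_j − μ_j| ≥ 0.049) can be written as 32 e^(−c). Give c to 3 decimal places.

Union bound over the 16 events: Pr(max_{1 ≤ j ≤ 16} |X̄_j − μ_j| ≥ 0.049) ≤ 16·2·exp(−2nε²) = 32 exp(−2·3093·0.049²).
So c = 2·3093·0.049² = 14.8526.

14.853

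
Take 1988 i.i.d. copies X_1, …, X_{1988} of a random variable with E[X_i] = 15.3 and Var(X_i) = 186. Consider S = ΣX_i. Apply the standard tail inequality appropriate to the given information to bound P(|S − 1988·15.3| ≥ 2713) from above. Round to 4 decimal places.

With mean and variance of each term known, Chebyshev's inequality bounds the deviation of the sum (or sample mean).
Var(S) = n·Var(X_i) = 1988·186 = 369768.
Chebyshev: P(|S − 1988·15.3| ≥ 2713) ≤ Var(S)/2713² = 369768/7360369 = 0.0502.

0.0502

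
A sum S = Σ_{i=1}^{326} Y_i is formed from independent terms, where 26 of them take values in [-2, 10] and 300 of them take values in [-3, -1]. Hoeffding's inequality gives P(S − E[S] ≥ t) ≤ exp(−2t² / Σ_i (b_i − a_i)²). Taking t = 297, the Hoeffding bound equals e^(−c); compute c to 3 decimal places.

Σ(b_i − a_i)² = 26·12² + 300·2² = 4944.
c = 2t² / 4944 = 2·297² / 4944 = 35.6833.

35.683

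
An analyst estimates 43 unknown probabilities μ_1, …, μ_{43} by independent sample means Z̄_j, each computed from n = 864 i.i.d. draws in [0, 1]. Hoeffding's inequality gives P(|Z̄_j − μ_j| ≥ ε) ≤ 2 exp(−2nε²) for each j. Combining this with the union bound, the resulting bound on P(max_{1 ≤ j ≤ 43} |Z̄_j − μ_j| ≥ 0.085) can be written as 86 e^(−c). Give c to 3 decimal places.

Union bound over the 43 events: P(max_{1 ≤ j ≤ 43} |Z̄_j − μ_j| ≥ 0.085) ≤ 43·2·exp(−2nε²) = 86 exp(−2·864·0.085²).
So c = 2·864·0.085² = 12.4848.

12.485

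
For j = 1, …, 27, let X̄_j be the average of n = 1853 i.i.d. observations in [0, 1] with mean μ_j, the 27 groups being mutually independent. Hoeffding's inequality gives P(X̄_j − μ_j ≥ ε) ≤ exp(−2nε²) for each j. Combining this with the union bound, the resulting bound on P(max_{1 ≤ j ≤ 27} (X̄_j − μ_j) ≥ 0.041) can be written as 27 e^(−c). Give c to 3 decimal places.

Union bound over the 27 events: P(max_{1 ≤ j ≤ 27} (X̄_j − μ_j) ≥ 0.041) ≤ 27·exp(−2nε²) = 27 exp(−2·1853·0.041²).
So c = 2·1853·0.041² = 6.2298.

6.230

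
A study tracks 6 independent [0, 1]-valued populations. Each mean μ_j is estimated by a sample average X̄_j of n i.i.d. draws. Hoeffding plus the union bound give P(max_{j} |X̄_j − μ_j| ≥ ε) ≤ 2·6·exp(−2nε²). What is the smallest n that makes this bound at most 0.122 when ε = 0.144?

Need 2·6·exp(−2nε²) ≤ 0.122, i.e. exp(−2nε²) ≤ 0.122/12.
So 2nε² ≥ ln(12/0.122) = 4.588641.
Hence n ≥ 4.588641/(2·0.144²) = 110.644.
The smallest integer n is 111.

111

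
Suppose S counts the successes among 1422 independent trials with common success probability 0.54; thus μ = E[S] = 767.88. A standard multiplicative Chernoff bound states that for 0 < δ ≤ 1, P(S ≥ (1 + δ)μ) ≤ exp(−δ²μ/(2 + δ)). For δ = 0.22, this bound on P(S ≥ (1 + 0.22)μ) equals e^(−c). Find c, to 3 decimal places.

c = δ²μ/(2 + δ) = 0.22²·767.88/(2 + 0.22) = 16.7412.

16.741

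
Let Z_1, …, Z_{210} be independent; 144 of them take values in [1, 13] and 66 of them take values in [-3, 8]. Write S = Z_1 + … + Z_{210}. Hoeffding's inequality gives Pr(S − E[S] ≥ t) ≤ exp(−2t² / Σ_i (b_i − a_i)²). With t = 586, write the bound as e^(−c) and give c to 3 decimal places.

Σ(b_i − a_i)² = 144·12² + 66·11² = 28722.
c = 2t² / 28722 = 2·586² / 28722 = 23.9117.

23.912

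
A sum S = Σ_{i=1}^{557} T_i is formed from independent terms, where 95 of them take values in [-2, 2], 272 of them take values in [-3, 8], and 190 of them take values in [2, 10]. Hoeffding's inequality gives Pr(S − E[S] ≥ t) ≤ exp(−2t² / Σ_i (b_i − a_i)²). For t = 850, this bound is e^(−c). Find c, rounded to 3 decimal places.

Σ(b_i − a_i)² = 95·4² + 272·11² + 190·8² = 46592.
c = 2t² / 46592 = 2·850² / 46592 = 31.0139.

31.014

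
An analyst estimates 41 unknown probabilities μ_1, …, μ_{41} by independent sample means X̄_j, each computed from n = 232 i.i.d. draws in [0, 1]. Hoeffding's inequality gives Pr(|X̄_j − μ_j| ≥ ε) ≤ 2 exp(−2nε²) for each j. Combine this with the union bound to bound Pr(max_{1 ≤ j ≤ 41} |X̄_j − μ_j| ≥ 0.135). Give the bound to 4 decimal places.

0.0174

Per-experiment Hoeffding bound: 2·exp(−2·232·0.135²) = 2·exp(−8.45640) = 0.00042507.
Union bound over 41 events: 41·0.00042507 = 0.01743.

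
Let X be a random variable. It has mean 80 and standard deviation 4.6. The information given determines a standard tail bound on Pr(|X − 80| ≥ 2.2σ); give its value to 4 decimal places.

Mean and variance are known, so Chebyshev's inequality applies.
Chebyshev: Pr(|X − μ| ≥ t) ≤ Var(X)/t².
Var(X) = σ² = 4.6² = 21.16.
t = 2.2·4.6 = 10.12.
Bound = 21.16 / 102.4144 = 0.2066.

0.2066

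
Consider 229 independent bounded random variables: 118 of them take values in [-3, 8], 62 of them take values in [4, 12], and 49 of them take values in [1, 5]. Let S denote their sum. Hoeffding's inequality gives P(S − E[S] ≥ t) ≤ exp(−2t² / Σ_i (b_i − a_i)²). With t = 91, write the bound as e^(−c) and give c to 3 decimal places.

Σ(b_i − a_i)² = 118·11² + 62·8² + 49·4² = 19030.
c = 2t² / 19030 = 2·91² / 19030 = 0.8703.

0.870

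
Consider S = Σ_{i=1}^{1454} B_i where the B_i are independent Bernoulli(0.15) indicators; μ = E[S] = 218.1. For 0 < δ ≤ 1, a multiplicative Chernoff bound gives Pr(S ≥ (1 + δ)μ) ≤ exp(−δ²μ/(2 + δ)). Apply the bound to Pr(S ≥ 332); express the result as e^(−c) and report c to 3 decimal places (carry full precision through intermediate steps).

23.583

Write 332 = (1 + δ)μ, so δ = 332/218.1 − 1 = 0.5222375…
Then the exponent is δ²μ/(2 + δ) = (332 − μ)² / (μ·(2 + δ)) = 23.583367.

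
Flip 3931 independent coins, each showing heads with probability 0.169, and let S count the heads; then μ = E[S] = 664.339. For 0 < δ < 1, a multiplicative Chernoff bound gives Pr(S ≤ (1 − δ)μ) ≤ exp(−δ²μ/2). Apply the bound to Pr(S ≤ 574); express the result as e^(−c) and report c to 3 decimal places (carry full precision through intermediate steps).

Write 574 = (1 − δ)μ, so δ = 1 − 574/664.339 = 0.1359833…
Then the exponent is δ²μ/2 = (μ − 574)²/(2μ) = 6.142297.

6.142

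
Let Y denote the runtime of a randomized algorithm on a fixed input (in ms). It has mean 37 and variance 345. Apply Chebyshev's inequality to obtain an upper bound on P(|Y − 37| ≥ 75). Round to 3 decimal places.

0.061

Chebyshev: P(|Y − μ| ≥ t) ≤ Var(Y)/t².
Bound = 345 / 5625 = 0.0613.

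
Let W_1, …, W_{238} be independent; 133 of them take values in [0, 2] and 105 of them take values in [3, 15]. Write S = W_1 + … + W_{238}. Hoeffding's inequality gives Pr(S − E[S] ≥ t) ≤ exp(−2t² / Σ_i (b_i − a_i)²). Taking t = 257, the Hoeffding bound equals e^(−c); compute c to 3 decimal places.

Σ(b_i − a_i)² = 133·2² + 105·12² = 15652.
c = 2t² / 15652 = 2·257² / 15652 = 8.4397.

8.440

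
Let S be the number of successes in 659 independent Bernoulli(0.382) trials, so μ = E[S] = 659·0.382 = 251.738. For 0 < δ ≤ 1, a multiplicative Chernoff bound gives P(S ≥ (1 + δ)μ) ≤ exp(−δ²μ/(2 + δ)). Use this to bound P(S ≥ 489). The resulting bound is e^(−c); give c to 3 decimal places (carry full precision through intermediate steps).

Write 489 = (1 + δ)μ, so δ = 489/251.738 − 1 = 0.9424958…
Then the exponent is δ²μ/(2 + δ) = (489 − μ)² / (μ·(2 + δ)) = 75.996178.

75.996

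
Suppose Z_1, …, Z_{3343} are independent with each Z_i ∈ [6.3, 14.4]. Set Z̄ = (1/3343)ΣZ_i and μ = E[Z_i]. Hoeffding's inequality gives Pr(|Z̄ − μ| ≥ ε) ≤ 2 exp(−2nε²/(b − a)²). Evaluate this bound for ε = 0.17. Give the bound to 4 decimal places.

Exponent: 2nε²/(b − a)² = 2·3343·0.17² / 8.1² = 2.94506.
Bound = 2·exp(−2.94506) = 0.10520.

0.1052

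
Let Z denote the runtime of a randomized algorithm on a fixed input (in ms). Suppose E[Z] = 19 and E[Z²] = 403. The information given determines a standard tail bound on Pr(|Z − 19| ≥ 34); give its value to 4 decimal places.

The first two moments determine the variance, so Chebyshev's inequality is the sharpest standard bound available.
Var(Z) = E[Z²] − (E[Z])² = 403 − 361 = 42.
Chebyshev's inequality: Pr(|Z − μ| ≥ t) ≤ Var(Z)/t² = 42/1156 = 0.0363.

0.0363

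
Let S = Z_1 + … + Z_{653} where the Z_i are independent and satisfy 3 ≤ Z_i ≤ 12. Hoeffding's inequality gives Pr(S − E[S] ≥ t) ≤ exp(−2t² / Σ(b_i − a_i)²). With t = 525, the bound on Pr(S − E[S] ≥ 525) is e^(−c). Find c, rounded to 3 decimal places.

10.422

Σ(b_i − a_i)² = 653·(9)² = 52893.
c = 2t²/52893 = 2·525²/52893 = 10.4220.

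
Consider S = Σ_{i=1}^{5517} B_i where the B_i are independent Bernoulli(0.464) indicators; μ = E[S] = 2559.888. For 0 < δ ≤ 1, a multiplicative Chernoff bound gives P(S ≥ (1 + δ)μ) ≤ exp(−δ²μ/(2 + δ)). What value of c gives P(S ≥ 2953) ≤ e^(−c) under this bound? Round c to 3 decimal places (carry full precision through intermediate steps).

Write 2953 = (1 + δ)μ, so δ = 2953/2559.888 − 1 = 0.1535661…
Then the exponent is δ²μ/(2 + δ) = (2953 − μ)² / (μ·(2 + δ)) = 28.031958.

28.032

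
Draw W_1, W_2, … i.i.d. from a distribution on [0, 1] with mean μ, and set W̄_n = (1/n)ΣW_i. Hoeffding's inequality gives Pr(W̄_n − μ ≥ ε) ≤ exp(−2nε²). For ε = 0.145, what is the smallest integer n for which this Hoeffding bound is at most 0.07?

Require exp(−2nε²) ≤ 0.07, i.e. 2nε² ≥ ln(1/0.07) = 2.659260.
So n ≥ 2.659260 / (2·0.145²) = 63.240.
The smallest integer n is 64.

64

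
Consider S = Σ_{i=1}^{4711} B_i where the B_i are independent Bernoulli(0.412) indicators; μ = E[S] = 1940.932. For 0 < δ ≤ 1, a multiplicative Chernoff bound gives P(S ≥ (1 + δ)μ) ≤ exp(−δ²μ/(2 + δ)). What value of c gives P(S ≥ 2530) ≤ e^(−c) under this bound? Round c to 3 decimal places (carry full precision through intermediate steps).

Write 2530 = (1 + δ)μ, so δ = 2530/1940.932 − 1 = 0.3034975…
Then the exponent is δ²μ/(2 + δ) = (2530 − μ)² / (μ·(2 + δ)) = 77.612701.

77.613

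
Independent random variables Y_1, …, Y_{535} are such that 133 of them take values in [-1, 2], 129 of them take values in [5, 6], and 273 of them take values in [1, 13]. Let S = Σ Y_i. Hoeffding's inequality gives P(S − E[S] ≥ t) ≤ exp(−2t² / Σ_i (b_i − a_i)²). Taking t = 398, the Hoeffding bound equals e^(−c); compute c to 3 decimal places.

7.796

Σ(b_i − a_i)² = 133·3² + 129·1² + 273·12² = 40638.
c = 2t² / 40638 = 2·398² / 40638 = 7.7959.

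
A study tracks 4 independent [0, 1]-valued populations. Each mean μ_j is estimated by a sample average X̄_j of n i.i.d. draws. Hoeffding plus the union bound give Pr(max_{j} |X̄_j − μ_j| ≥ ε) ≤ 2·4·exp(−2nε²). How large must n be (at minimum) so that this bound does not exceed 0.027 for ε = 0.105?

259

Need 2·4·exp(−2nε²) ≤ 0.027, i.e. exp(−2nε²) ≤ 0.027/8.
So 2nε² ≥ ln(8/0.027) = 5.691360.
Hence n ≥ 5.691360/(2·0.105²) = 258.112.
The smallest integer n is 259.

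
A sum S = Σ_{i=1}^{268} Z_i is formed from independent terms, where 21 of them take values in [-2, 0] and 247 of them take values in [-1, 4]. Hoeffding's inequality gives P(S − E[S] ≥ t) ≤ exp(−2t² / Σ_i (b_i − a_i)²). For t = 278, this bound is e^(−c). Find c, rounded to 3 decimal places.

24.695

Σ(b_i − a_i)² = 21·2² + 247·5² = 6259.
c = 2t² / 6259 = 2·278² / 6259 = 24.6953.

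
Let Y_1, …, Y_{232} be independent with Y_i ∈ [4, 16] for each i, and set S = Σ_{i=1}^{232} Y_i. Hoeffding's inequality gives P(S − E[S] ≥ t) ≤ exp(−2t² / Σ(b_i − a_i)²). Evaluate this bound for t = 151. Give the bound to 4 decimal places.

0.2554

Σ(b_i − a_i)² = 232·(12)² = 33408.
Exponent = 2·151²/33408 = 1.3650.
Bound = exp(−1.3650) = 0.25538.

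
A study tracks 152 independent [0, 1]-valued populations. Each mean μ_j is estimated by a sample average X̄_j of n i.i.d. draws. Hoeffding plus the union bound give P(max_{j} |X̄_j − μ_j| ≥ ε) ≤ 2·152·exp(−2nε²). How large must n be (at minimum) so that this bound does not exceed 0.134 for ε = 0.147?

179

Need 2·152·exp(−2nε²) ≤ 0.134, i.e. exp(−2nε²) ≤ 0.134/304.
So 2nε² ≥ ln(304/0.134) = 7.726943.
Hence n ≥ 7.726943/(2·0.147²) = 178.790.
The smallest integer n is 179.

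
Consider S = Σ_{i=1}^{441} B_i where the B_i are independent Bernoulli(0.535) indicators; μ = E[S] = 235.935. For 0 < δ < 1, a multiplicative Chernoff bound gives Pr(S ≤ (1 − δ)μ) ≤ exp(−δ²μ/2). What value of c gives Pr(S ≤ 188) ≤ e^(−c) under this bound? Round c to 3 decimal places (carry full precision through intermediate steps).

Write 188 = (1 − δ)μ, so δ = 1 − 188/235.935 = 0.2031704…
Then the exponent is δ²μ/2 = (μ − 188)²/(2μ) = 4.869486.

4.869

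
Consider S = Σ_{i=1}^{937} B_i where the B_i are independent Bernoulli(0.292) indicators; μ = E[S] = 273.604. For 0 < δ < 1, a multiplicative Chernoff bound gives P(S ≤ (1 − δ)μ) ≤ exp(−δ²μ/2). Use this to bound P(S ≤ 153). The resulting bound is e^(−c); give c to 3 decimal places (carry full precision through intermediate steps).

Write 153 = (1 − δ)μ, so δ = 1 − 153/273.604 = 0.4407976…
Then the exponent is δ²μ/2 = (μ − 153)²/(2μ) = 26.580980.

26.581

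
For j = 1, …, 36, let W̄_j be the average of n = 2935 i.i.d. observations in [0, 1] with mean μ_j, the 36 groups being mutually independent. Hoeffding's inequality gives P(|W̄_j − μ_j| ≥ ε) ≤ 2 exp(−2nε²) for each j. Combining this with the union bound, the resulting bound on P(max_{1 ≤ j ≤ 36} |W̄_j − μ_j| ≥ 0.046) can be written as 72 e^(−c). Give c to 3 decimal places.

Union bound over the 36 events: P(max_{1 ≤ j ≤ 36} |W̄_j − μ_j| ≥ 0.046) ≤ 36·2·exp(−2nε²) = 72 exp(−2·2935·0.046²).
So c = 2·2935·0.046² = 12.4209.

12.421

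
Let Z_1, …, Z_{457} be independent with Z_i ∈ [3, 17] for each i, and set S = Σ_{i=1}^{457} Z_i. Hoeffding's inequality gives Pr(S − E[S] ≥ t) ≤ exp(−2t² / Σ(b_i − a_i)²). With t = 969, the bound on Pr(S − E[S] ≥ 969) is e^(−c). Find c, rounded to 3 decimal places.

20.966

Σ(b_i − a_i)² = 457·(14)² = 89572.
c = 2t²/89572 = 2·969²/89572 = 20.9655.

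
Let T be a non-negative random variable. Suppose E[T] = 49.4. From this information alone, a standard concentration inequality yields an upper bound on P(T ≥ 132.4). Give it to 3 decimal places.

Only the mean of a non-negative variable is known, so Markov's inequality is the applicable tail bound.
Markov's inequality: for a non-negative random variable, P(T ≥ a) ≤ E[T]/a.
Here E[T] = 49.4 and a = 132.4, so the bound is 49.4/132.4 = 0.3731.

0.373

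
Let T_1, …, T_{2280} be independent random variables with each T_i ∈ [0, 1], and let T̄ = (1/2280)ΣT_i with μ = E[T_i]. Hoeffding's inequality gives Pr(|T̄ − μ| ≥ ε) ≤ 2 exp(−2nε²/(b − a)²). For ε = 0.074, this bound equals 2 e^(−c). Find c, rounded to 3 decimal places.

c = 2nε²/(b − a)² = 2·2280·0.074² / 1² = 24.9706.

24.971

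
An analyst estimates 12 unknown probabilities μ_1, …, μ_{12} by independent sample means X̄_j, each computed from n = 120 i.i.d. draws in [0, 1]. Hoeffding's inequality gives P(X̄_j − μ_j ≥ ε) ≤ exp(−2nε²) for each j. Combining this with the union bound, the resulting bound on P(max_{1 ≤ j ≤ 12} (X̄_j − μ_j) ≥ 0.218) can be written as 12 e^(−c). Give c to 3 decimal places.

Union bound over the 12 events: P(max_{1 ≤ j ≤ 12} (X̄_j − μ_j) ≥ 0.218) ≤ 12·exp(−2nε²) = 12 exp(−2·120·0.218²).
So c = 2·120·0.218² = 11.4058.

11.406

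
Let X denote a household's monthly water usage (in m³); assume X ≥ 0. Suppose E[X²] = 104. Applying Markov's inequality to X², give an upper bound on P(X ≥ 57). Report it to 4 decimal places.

Since X ≥ 0, the event {X ≥ 57} is the same as {X² ≥ 3249}.
Markov's inequality applied to X² gives P(X² ≥ 3249) ≤ E[X²]/3249 = 104/3249 = 0.0320.

0.0320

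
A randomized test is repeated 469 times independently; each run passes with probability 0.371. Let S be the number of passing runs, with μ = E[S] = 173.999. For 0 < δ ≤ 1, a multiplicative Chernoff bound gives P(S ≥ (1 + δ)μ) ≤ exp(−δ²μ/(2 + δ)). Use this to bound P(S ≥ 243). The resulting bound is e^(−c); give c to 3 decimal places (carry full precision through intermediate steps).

Write 243 = (1 + δ)μ, so δ = 243/173.999 − 1 = 0.3965598…
Then the exponent is δ²μ/(2 + δ) = (243 − μ)² / (μ·(2 + δ)) = 11.417625.

11.418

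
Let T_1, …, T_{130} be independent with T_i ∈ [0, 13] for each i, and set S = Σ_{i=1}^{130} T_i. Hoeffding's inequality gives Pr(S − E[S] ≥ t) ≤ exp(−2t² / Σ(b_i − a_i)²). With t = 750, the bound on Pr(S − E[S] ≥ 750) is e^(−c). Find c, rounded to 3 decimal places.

Σ(b_i − a_i)² = 130·(13)² = 21970.
c = 2t²/21970 = 2·750²/21970 = 51.2062.

51.206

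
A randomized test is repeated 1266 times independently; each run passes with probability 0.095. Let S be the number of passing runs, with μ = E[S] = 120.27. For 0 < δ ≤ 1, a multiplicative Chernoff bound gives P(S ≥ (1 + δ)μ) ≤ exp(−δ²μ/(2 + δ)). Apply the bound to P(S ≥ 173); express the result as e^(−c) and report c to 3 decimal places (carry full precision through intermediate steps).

9.481

Write 173 = (1 + δ)μ, so δ = 173/120.27 − 1 = 0.4384302…
Then the exponent is δ²μ/(2 + δ) = (173 − μ)² / (μ·(2 + δ)) = 9.480864.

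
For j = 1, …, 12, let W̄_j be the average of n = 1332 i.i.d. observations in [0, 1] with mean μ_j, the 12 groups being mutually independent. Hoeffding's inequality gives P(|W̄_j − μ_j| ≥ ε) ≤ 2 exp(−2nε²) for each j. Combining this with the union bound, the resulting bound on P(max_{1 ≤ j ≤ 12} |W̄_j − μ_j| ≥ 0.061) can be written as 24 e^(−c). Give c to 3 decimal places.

Union bound over the 12 events: P(max_{1 ≤ j ≤ 12} |W̄_j − μ_j| ≥ 0.061) ≤ 12·2·exp(−2nε²) = 24 exp(−2·1332·0.061²).
So c = 2·1332·0.061² = 9.9127.

9.913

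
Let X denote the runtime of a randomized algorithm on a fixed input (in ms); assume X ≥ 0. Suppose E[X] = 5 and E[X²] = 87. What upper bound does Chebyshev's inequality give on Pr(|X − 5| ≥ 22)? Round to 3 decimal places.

0.128

Var(X) = E[X²] − (E[X])² = 87 − 25 = 62.
Chebyshev's inequality: Pr(|X − μ| ≥ t) ≤ Var(X)/t² = 62/484 = 0.1281.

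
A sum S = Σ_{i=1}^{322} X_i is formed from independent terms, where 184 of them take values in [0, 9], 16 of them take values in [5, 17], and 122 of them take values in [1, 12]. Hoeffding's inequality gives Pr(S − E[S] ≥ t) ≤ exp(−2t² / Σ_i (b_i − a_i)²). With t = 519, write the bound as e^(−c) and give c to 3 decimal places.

Σ(b_i − a_i)² = 184·9² + 16·12² + 122·11² = 31970.
c = 2t² / 31970 = 2·519² / 31970 = 16.8509.

16.851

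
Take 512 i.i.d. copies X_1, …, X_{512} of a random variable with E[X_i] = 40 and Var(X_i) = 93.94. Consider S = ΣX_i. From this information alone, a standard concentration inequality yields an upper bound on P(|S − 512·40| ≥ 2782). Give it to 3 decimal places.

0.006

With mean and variance of each term known, Chebyshev's inequality bounds the deviation of the sum (or sample mean).
Var(S) = n·Var(X_i) = 512·93.94 = 48097.28.
Chebyshev: P(|S − 512·40| ≥ 2782) ≤ Var(S)/2782² = 48097.28/7739524 = 0.0062.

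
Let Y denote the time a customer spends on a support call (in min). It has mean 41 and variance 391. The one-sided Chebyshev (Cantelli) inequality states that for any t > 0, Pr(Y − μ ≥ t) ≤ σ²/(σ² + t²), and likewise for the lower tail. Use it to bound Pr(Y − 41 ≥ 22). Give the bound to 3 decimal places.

0.447

Here σ² = 391 and t = 22, so σ² + t² = 875.
Cantelli's bound: 391/875 = 0.4469.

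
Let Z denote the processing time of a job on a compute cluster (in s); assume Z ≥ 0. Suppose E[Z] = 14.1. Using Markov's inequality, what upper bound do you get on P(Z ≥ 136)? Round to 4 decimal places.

0.1037

Markov's inequality: for a non-negative random variable, P(Z ≥ a) ≤ E[Z]/a.
Here E[Z] = 14.1 and a = 136, so the bound is 14.1/136 = 0.1037.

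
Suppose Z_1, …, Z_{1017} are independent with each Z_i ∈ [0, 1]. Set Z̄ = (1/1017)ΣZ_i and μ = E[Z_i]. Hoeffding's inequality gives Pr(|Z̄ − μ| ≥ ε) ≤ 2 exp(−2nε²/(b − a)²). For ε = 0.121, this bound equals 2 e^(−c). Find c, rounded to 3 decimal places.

29.780

c = 2nε²/(b − a)² = 2·1017·0.121² / 1² = 29.7798.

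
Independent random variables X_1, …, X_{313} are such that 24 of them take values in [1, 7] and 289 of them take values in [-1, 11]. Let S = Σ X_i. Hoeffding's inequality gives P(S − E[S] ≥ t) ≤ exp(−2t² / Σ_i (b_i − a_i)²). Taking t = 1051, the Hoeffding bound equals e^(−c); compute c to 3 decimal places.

52.006

Σ(b_i − a_i)² = 24·6² + 289·12² = 42480.
c = 2t² / 42480 = 2·1051² / 42480 = 52.0057.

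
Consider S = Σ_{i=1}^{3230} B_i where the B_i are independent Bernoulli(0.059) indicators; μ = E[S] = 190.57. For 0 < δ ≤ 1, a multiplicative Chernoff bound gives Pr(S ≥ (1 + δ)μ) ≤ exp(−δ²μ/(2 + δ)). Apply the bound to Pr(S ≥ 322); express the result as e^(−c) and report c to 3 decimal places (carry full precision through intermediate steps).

33.700

Write 322 = (1 + δ)μ, so δ = 322/190.57 − 1 = 0.6896678…
Then the exponent is δ²μ/(2 + δ) = (322 − μ)² / (μ·(2 + δ)) = 33.700460.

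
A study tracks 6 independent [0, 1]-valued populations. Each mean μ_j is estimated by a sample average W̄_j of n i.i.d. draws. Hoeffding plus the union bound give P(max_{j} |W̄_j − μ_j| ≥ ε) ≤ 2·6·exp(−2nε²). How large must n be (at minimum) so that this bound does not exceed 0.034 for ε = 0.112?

234

Need 2·6·exp(−2nε²) ≤ 0.034, i.e. exp(−2nε²) ≤ 0.034/12.
So 2nε² ≥ ln(12/0.034) = 5.866301.
Hence n ≥ 5.866301/(2·0.112²) = 233.829.
The smallest integer n is 234.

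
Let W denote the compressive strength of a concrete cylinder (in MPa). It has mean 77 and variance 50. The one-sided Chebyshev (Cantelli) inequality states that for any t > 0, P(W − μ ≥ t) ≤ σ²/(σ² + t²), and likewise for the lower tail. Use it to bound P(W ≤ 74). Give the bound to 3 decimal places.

Here σ² = 50 and t = 3, so σ² + t² = 59.
Cantelli's bound: 50/59 = 0.8475.

0.847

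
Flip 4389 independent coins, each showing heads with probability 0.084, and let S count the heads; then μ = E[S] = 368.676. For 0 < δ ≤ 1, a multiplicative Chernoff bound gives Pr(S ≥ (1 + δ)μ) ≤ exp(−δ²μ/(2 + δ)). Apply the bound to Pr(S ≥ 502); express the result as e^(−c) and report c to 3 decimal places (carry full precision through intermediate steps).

Write 502 = (1 + δ)μ, so δ = 502/368.676 − 1 = 0.3616292…
Then the exponent is δ²μ/(2 + δ) = (502 − μ)² / (μ·(2 + δ)) = 20.415504.

20.416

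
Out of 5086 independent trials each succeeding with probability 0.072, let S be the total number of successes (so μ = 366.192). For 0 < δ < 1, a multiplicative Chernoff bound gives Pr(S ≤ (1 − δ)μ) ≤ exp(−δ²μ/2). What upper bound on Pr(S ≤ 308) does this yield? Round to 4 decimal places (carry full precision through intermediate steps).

0.0098

Write 308 = (1 − δ)μ, so δ = 1 − 308/366.192 = 0.1589112…
Then the exponent is δ²μ/2 = (μ − 308)²/(2μ) = 4.623679.
Bound = exp(−4.623679) = 0.00982.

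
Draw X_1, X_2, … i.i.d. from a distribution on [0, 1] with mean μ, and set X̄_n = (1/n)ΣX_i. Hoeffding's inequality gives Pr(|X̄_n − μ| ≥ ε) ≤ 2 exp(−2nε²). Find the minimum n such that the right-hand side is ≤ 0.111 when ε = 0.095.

161

Require 2·exp(−2nε²) ≤ 0.111, i.e. 2nε² ≥ ln(2/0.111) = 2.891372.
So n ≥ 2.891372 / (2·0.095²) = 160.187.
The smallest integer n is 161.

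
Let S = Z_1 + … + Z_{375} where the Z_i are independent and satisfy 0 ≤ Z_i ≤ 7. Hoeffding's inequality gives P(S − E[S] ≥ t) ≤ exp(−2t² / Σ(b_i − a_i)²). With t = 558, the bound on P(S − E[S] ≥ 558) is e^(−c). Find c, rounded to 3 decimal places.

33.890

Σ(b_i − a_i)² = 375·(7)² = 18375.
c = 2t²/18375 = 2·558²/18375 = 33.8900.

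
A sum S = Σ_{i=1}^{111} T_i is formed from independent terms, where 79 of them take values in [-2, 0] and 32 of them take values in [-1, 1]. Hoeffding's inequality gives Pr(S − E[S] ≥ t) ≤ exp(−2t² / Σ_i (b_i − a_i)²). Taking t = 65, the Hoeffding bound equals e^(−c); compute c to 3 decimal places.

19.032

Σ(b_i − a_i)² = 79·2² + 32·2² = 444.
c = 2t² / 444 = 2·65² / 444 = 19.0315.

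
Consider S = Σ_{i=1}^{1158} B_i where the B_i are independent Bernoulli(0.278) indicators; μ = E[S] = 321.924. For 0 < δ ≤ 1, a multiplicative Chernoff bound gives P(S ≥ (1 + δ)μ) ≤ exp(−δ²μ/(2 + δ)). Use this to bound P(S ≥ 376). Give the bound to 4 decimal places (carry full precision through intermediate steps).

Write 376 = (1 + δ)μ, so δ = 376/321.924 − 1 = 0.1679775…
Then the exponent is δ²μ/(2 + δ) = (376 − μ)² / (μ·(2 + δ)) = 4.189874.
Bound = exp(−4.189874) = 0.01515.

0.0151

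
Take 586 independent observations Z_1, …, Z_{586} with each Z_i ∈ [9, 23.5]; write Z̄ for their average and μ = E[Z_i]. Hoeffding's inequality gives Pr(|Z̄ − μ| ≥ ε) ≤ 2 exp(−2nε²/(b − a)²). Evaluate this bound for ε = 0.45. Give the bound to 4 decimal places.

Exponent: 2nε²/(b − a)² = 2·586·0.45² / 14.5² = 1.12880.
Bound = 2·exp(−1.12880) = 0.64684.

0.6468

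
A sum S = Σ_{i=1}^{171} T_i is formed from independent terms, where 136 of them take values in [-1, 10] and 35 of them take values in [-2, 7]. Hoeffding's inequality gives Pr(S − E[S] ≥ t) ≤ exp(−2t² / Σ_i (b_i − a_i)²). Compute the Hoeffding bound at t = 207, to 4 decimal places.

Σ(b_i − a_i)² = 136·11² + 35·9² = 19291.
Exponent = 2·207² / 19291 = 4.44238.
Bound = exp(−4.44238) = 0.01177.

0.0118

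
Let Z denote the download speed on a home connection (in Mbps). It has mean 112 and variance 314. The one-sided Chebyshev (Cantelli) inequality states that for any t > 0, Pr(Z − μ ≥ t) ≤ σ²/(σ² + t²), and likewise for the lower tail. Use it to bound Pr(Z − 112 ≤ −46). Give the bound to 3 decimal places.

0.129

Here σ² = 314 and t = 46, so σ² + t² = 2430.
Cantelli's bound: 314/2430 = 0.1292.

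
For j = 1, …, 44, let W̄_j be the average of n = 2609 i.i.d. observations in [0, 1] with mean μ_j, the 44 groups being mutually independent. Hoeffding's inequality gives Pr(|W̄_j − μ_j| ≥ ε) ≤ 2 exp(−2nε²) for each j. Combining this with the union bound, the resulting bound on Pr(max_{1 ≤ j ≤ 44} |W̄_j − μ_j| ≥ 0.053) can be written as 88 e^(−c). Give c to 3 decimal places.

14.657

Union bound over the 44 events: Pr(max_{1 ≤ j ≤ 44} |W̄_j − μ_j| ≥ 0.053) ≤ 44·2·exp(−2nε²) = 88 exp(−2·2609·0.053²).
So c = 2·2609·0.053² = 14.6574.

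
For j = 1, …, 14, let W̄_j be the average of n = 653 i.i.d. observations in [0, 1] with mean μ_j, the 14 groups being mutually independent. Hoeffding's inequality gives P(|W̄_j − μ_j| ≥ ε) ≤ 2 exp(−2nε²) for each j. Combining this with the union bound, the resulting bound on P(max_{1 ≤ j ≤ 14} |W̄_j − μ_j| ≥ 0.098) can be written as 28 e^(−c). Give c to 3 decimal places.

12.543

Union bound over the 14 events: P(max_{1 ≤ j ≤ 14} |W̄_j − μ_j| ≥ 0.098) ≤ 14·2·exp(−2nε²) = 28 exp(−2·653·0.098²).
So c = 2·653·0.098² = 12.5428.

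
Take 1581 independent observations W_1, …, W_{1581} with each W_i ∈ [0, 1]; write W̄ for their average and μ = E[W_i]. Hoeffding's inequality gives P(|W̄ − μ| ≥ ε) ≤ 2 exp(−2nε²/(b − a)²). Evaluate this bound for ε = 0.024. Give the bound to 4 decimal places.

Exponent: 2nε²/(b − a)² = 2·1581·0.024² / 1² = 1.82131.
Bound = 2·exp(−1.82131) = 0.32363.

0.3236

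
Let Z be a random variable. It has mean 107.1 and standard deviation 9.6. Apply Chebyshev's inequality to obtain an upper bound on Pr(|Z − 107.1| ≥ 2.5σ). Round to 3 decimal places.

Chebyshev: Pr(|Z − μ| ≥ t) ≤ Var(Z)/t².
Var(Z) = σ² = 9.6² = 92.16.
t = 2.5·9.6 = 24.
Bound = 92.16 / 576 = 0.1600.

0.160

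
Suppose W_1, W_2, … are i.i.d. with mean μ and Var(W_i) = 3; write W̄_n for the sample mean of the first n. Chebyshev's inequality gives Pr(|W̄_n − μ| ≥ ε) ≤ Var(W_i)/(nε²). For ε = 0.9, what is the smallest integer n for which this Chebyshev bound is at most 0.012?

Require 3/(n·0.9²) ≤ 0.012, i.e. n ≥ 3/(0.012·0.9²) = 308.642.
The smallest integer n is 309.

309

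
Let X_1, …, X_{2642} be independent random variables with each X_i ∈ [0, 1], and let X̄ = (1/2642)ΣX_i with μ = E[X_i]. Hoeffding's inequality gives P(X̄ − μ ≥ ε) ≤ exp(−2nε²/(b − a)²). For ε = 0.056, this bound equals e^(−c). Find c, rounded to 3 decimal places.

16.571

c = 2nε²/(b − a)² = 2·2642·0.056² / 1² = 16.5706.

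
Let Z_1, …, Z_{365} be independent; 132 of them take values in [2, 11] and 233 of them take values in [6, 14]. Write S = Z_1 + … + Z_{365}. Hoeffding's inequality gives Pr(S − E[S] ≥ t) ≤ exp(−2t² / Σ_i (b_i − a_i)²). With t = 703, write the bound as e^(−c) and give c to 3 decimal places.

Σ(b_i − a_i)² = 132·9² + 233·8² = 25604.
c = 2t² / 25604 = 2·703² / 25604 = 38.6040.

38.604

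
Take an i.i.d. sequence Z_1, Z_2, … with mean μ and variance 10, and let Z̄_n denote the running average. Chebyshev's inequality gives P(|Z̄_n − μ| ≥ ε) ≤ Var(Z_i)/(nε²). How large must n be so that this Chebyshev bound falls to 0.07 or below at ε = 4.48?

Require 10/(n·4.48²) ≤ 0.07, i.e. n ≥ 10/(0.07·4.48²) = 7.118.
The smallest integer n is 8.

8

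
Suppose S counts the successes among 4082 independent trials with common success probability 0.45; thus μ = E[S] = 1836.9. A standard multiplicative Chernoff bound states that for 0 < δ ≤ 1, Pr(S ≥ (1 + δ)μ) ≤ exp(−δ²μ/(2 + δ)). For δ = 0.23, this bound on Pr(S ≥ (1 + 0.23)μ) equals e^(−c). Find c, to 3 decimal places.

43.575

c = δ²μ/(2 + δ) = 0.23²·1836.9/(2 + 0.23) = 43.5749.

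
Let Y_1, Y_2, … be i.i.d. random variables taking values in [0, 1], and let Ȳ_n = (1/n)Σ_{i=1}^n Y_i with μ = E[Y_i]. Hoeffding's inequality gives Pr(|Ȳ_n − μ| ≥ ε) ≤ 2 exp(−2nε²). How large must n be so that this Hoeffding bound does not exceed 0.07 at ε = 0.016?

Require 2·exp(−2nε²) ≤ 0.07, i.e. 2nε² ≥ ln(2/0.07) = 3.352407.
So n ≥ 3.352407 / (2·0.016²) = 6547.670.
The smallest integer n is 6548.

6548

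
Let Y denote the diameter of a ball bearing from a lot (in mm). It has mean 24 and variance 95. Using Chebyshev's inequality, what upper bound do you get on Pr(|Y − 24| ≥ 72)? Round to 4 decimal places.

0.0183

Chebyshev: Pr(|Y − μ| ≥ t) ≤ Var(Y)/t².
Bound = 95 / 5184 = 0.0183.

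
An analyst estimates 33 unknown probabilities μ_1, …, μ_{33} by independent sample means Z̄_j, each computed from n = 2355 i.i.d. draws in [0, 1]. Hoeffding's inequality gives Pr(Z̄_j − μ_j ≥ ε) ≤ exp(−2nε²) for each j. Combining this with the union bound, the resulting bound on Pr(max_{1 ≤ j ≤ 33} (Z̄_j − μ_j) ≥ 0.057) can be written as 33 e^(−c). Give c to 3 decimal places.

15.303

Union bound over the 33 events: Pr(max_{1 ≤ j ≤ 33} (Z̄_j − μ_j) ≥ 0.057) ≤ 33·exp(−2nε²) = 33 exp(−2·2355·0.057²).
So c = 2·2355·0.057² = 15.3028.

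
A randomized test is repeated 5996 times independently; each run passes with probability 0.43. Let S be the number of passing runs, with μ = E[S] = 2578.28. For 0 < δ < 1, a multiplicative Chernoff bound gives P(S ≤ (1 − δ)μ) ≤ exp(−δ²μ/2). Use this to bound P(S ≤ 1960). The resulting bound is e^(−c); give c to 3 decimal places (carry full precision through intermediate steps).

74.133

Write 1960 = (1 − δ)μ, so δ = 1 − 1960/2578.28 = 0.2398033…
Then the exponent is δ²μ/2 = (μ − 1960)²/(2μ) = 74.132786.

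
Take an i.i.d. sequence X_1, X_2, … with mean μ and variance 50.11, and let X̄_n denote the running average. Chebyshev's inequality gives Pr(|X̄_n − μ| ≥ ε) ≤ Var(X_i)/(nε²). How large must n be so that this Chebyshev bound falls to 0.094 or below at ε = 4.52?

Require 50.11/(n·4.52²) ≤ 0.094, i.e. n ≥ 50.11/(0.094·4.52²) = 26.093.
The smallest integer n is 27.

27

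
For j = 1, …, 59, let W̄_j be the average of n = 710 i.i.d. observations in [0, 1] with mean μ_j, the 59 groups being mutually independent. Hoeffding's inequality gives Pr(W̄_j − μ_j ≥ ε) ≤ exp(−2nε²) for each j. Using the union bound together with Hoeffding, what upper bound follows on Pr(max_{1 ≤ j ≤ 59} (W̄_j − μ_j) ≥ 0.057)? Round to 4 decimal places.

Per-experiment Hoeffding bound: exp(−2·710·0.057²) = exp(−4.61358) = 0.0099163.
Union bound over 59 events: 59·0.0099163 = 0.58506.

0.5851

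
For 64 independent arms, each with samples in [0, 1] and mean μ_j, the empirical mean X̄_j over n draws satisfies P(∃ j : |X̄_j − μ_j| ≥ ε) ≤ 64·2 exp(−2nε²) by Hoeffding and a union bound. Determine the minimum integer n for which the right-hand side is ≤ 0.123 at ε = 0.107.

Need 2·64·exp(−2nε²) ≤ 0.123, i.e. exp(−2nε²) ≤ 0.123/128.
So 2nε² ≥ ln(128/0.123) = 6.947601.
Hence n ≥ 6.947601/(2·0.107²) = 303.415.
The smallest integer n is 304.

304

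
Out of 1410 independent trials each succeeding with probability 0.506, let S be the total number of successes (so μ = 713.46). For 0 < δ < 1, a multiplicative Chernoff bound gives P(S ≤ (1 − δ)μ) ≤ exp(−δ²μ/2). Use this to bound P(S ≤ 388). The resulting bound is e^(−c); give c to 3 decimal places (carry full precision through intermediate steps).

Write 388 = (1 − δ)μ, so δ = 1 − 388/713.46 = 0.4561713…
Then the exponent is δ²μ/2 = (μ − 388)²/(2μ) = 74.232761.

74.233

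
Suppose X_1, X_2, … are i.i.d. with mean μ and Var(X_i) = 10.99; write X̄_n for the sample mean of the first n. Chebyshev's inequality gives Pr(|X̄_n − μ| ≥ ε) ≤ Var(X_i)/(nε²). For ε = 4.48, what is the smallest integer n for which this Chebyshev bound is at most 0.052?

Require 10.99/(n·4.48²) ≤ 0.052, i.e. n ≥ 10.99/(0.052·4.48²) = 10.530.
The smallest integer n is 11.

11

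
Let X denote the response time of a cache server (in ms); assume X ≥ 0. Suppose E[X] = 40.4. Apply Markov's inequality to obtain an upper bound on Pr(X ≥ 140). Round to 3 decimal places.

0.289

Markov's inequality: for a non-negative random variable, Pr(X ≥ a) ≤ E[X]/a.
Here E[X] = 40.4 and a = 140, so the bound is 40.4/140 = 0.2886.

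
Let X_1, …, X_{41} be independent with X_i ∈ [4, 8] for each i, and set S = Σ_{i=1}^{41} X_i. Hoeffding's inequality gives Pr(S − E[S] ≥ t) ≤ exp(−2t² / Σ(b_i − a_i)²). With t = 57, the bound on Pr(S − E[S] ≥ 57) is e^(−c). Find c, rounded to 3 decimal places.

Σ(b_i − a_i)² = 41·(4)² = 656.
c = 2t²/656 = 2·57²/656 = 9.9055.

9.905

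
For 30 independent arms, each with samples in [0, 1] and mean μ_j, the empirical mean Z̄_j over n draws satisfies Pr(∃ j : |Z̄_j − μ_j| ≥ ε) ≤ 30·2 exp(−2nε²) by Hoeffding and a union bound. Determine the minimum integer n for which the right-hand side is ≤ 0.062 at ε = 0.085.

476

Need 2·30·exp(−2nε²) ≤ 0.062, i.e. exp(−2nε²) ≤ 0.062/60.
So 2nε² ≥ ln(60/0.062) = 6.874965.
Hence n ≥ 6.874965/(2·0.085²) = 475.776.
The smallest integer n is 476.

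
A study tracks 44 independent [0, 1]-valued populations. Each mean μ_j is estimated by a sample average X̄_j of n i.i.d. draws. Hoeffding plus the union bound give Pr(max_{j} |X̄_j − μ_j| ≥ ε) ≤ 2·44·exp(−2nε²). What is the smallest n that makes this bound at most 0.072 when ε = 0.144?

Need 2·44·exp(−2nε²) ≤ 0.072, i.e. exp(−2nε²) ≤ 0.072/88.
So 2nε² ≥ ln(88/0.072) = 7.108426.
Hence n ≥ 7.108426/(2·0.144²) = 171.403.
The smallest integer n is 172.

172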